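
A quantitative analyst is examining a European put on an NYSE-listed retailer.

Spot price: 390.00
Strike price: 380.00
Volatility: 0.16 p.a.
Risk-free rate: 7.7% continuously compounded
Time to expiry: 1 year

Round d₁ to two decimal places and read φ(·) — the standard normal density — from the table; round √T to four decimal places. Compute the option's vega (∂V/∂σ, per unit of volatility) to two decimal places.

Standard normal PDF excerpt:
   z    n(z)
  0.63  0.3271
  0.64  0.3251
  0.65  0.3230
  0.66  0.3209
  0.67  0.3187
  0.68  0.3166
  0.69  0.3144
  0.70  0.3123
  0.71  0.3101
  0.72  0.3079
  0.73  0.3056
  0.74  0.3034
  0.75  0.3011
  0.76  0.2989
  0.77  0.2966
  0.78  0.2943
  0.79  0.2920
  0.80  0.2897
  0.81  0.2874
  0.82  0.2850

120.08

T = 1;  σ√T = 0.1600
ln(S/K) + (r + σ²/2)T = ln(390/380) + (0.077 + 0.16²/2)·1 = 0.0260 + 0.0898 = 0.1158
d₁ = 0.1158 / 0.1600 = 0.7236 which rounds to 0.72
√T = √1 = 1.0000
φ(d₁) = φ(0.72) = 0.3079
vega = S·φ(d₁)·√T = 390·0.3079·1.0000 = 120.0810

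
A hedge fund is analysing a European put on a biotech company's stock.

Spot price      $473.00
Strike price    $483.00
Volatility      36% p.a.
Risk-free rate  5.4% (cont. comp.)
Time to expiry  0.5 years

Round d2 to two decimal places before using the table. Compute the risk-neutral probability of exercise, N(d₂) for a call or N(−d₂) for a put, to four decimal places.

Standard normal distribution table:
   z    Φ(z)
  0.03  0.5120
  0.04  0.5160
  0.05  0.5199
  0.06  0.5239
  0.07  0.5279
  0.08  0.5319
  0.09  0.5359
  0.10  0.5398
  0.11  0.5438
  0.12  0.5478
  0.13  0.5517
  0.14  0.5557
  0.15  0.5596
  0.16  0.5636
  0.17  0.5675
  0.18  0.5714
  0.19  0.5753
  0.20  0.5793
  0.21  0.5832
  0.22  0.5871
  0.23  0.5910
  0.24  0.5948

0.5398

T = 0.5;  σ√T = 0.2546
d₁ = [ln(473/483) + (0.054 + 0.36²/2)·0.5] / 0.2546 = [-0.0209 + 0.0594] / 0.2546 = 0.1512 ⇒ 0.15
d₂ = d₁ − σ√T = 0.1512 − 0.2546 = -0.1034 ⇒ -0.10
Risk-neutral Pr[S_T < K] = N(−d₂) = N(0.10) = 0.5398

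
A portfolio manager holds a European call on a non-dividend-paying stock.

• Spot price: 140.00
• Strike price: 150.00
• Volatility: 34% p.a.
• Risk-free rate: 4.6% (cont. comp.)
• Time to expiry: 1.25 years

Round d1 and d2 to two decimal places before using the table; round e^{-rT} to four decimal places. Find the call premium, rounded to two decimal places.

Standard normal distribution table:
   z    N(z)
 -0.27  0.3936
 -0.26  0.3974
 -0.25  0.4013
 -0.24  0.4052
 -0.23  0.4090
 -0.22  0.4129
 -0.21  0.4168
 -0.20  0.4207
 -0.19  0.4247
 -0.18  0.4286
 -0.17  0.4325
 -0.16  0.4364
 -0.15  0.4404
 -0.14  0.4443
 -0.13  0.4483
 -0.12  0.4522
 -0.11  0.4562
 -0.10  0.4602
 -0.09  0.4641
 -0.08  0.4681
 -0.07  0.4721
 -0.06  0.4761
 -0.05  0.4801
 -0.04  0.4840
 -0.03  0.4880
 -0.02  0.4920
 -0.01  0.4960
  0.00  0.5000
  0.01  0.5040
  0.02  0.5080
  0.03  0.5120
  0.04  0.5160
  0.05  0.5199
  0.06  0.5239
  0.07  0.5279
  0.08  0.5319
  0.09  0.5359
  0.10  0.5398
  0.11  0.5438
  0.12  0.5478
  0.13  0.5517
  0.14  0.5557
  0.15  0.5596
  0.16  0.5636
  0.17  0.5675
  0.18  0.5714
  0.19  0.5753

20.43

T = 1.25;  σ√T = 0.3801
d₁ = [ln(140/150) + (0.046 + ½·0.34²)·1.25] / (σ√T) = (-0.0690 + 0.1298) / 0.3801 = 0.1598 which rounds to 0.16
d₂ = 0.1598 − 0.3801 = -0.2203 which rounds to -0.22
e^(−rT) = e^(−0.046·1.25) = 0.9441
N(d₁) = N(0.16) = 0.5636;  N(d₂) = N(-0.22) = 0.4129
C = 140·0.5636 − 150·0.9441·0.4129 = 78.9040 − 58.4728 = 20.4312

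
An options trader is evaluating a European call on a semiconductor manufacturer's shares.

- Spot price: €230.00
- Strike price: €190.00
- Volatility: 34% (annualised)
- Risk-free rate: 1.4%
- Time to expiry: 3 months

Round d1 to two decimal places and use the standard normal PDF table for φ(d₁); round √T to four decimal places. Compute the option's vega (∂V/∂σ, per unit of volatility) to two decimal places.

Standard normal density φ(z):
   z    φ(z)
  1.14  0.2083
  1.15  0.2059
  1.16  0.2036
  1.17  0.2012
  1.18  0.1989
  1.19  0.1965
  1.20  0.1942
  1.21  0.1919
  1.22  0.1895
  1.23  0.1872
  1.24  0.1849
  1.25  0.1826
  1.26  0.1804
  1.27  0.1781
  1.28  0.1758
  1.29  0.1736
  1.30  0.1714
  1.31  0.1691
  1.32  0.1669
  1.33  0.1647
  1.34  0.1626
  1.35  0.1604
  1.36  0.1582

T = 0.25;  σ√T = 0.1700
d₁ = [ln(230/190) + (0.014 + 0.34²/2)·0.25] / 0.1700 = [0.1911 + 0.0180] / 0.1700 = 1.2294 ⇒ 1.23
√T = √0.25 = 0.5000
φ(d₁) = φ(1.23) = 0.1872
vega = S·φ(d₁)·√T = 230·0.1872·0.5000 = 21.5280

21.53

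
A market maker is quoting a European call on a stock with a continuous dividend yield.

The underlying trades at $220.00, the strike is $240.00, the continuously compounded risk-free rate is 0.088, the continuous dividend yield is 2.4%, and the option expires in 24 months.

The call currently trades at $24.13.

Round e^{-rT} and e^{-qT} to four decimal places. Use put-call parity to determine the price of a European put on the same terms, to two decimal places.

exp(−qT) = exp(−0.024·2) = 0.9531;  exp(−rT) = exp(−0.088·2) = 0.8386
Put-call parity: C − P = S·e^(−qT) − K·e^(−rT) = 220·0.9531 − 240·0.8386 = 209.6820 − 201.2640 = 8.4180
P = C − (C − P) = 24.13 − (8.4180) = 15.7120

$15.71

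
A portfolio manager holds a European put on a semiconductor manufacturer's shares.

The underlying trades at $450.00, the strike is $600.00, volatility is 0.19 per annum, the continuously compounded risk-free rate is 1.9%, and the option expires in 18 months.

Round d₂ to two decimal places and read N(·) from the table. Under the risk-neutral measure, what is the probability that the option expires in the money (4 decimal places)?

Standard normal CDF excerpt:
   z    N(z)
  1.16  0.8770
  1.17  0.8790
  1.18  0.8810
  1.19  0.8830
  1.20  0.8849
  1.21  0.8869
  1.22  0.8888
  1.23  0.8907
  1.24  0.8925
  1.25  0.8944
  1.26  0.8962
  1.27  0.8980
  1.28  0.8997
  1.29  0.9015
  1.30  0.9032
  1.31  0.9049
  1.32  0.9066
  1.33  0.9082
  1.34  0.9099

σ√T = 0.19·√1.5 = 0.2327
ln(S/K) + (r + σ²/2)T = ln(450/600) + (0.019 + 0.19²/2)·1.5 = -0.2877 + 0.0556 = -0.2321
d₁ = -0.2321 / 0.2327 = -0.9974 ≈ -1.00
d₂ = d₁ − σ√T = -0.9974 − 0.2327 = -1.2301 ≈ -1.23
Pr(exercise) under Q = N(−d₂) = N(1.23) = 0.8907

0.8907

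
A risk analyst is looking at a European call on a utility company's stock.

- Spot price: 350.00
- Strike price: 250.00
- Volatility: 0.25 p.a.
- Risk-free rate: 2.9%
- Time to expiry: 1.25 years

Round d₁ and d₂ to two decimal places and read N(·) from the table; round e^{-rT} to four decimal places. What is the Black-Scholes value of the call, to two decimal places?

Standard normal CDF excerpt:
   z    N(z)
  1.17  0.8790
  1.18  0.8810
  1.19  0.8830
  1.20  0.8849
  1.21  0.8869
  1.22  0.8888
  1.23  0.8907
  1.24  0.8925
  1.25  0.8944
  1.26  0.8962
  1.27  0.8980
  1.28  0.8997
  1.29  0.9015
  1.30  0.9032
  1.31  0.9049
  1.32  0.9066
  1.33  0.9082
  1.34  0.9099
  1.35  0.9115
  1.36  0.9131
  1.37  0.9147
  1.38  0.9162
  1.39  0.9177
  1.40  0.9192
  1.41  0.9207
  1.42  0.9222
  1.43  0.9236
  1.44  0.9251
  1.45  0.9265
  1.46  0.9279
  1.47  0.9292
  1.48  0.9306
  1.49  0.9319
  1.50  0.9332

σ√T = 0.25 × 1.1180 = 0.2795
d₁ = [ln(350/250) + (0.029 + ½·0.25²)·1.25] / (σ√T) = (0.3365 + 0.0753) / 0.2795 = 1.4732 → 1.47
d₂ = 1.4732 − 0.2795 = 1.1937 → 1.19
exp(−rT) = exp(−0.029·1.25) = 0.9644
N(d₁) = N(1.47) = 0.9292;  N(d₂) = N(1.19) = 0.8830
C = 350·0.9292 − 250·0.9644·0.8830 = 325.2200 − 212.8913 = 112.3287

112.33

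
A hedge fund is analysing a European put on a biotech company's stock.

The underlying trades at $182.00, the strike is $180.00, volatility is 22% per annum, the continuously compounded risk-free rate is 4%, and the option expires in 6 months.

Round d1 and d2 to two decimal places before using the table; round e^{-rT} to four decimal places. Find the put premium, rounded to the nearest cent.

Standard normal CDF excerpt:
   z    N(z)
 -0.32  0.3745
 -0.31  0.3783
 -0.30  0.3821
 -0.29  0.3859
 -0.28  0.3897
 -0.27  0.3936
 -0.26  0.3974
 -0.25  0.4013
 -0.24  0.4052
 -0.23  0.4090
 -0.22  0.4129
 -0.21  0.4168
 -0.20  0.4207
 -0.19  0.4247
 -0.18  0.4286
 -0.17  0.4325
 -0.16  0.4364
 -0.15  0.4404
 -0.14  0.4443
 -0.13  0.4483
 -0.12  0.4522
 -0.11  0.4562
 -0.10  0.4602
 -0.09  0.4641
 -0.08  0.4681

σ√T = 0.22·√0.5 = 0.1556
ln(S/K) + (r + σ²/2)T = ln(182/180) + (0.04 + 0.22²/2)·0.5 = 0.0110 + 0.0321 = 0.0431
d₁ = 0.0431 / 0.1556 = 0.2774 which rounds to 0.28
d₂ = d₁ − σ√T = 0.2774 − 0.1556 = 0.1218 which rounds to 0.12
e^(−rT) = e^(−0.04·0.5) = 0.9802
N(−d₂) = N(-0.12) = 0.4522;  N(−d₁) = N(-0.28) = 0.3897
P = 180·0.9802·0.4522 − 182·0.3897 = 79.7844 − 70.9254 = 8.8590

$8.86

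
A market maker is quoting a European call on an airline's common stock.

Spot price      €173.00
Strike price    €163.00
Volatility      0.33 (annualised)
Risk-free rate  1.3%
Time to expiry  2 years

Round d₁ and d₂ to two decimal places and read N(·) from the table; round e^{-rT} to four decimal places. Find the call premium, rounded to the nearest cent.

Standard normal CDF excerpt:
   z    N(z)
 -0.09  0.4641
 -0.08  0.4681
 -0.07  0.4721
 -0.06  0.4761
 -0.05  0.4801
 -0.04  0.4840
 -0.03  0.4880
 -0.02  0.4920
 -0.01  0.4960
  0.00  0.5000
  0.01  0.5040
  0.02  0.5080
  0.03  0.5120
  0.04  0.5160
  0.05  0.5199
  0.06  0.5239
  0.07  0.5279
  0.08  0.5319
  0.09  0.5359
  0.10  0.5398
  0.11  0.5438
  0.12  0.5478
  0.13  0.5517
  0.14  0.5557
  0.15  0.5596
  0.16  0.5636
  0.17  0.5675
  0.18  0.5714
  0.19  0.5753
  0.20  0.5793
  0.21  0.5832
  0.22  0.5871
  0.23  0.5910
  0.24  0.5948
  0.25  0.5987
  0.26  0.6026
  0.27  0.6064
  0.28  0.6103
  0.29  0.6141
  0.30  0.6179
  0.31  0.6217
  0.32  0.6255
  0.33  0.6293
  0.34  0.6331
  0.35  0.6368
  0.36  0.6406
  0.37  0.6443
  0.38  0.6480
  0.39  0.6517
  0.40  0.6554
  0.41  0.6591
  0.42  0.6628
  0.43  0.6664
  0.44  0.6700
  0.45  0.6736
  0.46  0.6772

T = 2;  σ√T = 0.4667
d₁ = [ln(173/163) + (0.013 + 0.33²/2)·2] / 0.4667 = [0.0595 + 0.1349] / 0.4667 = 0.4166 ⇒ 0.42
d₂ = d₁ − σ√T = 0.4166 − 0.4667 = -0.0501 ⇒ -0.05
exp(−rT) = exp(−0.013·2) = 0.9743
N(d₁) = N(0.42) = 0.6628;  N(d₂) = N(-0.05) = 0.4801
C = 173·0.6628 − 163·0.9743·0.4801 = 114.6644 − 76.2451 = 38.4193

€38.42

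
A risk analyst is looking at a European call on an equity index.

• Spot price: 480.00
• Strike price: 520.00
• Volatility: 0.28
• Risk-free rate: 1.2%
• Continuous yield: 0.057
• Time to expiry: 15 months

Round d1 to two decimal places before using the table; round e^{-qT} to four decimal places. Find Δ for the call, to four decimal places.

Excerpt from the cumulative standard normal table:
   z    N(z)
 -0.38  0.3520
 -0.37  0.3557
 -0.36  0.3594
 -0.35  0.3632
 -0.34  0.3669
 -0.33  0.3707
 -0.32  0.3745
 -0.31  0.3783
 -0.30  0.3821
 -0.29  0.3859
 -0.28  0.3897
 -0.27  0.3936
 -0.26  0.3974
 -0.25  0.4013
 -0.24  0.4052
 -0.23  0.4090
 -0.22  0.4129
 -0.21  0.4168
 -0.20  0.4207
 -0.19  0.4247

0.3629

σ√T = 0.28 × 1.1180 = 0.3130
d₁ = [ln(480/520) + (0.012 − 0.057 + ½·0.28²)·1.25] / (σ√T) = (-0.0800 − 0.0072) / 0.3130 = -0.2788 ≈ -0.28
N(d₁) = N(-0.28) = 0.3897
Δ_call = e^(−qT)·N(d₁) = 0.9312·0.3897 = 0.3629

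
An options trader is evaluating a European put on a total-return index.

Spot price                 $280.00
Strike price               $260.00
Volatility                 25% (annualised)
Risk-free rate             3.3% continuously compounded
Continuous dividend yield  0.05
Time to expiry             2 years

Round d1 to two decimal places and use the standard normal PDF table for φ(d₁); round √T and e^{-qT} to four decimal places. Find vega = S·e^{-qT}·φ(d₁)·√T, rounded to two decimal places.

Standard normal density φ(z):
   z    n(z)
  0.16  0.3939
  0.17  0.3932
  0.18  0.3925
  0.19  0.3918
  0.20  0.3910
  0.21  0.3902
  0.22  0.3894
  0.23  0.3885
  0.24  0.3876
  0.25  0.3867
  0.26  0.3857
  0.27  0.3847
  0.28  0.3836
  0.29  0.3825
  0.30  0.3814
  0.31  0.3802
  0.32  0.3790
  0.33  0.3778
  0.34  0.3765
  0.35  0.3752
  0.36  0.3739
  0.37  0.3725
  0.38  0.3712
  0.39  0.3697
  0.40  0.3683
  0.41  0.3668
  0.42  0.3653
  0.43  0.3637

137.04

σ√T = 0.25 × 1.4142 = 0.3536
ln(S/K) + (r − q + σ²/2)T = ln(280/260) + (0.033 − 0.05 + 0.25²/2)·2 = 0.0741 + 0.0285 = 0.1026
d₁ = 0.1026 / 0.3536 = 0.2902 → 0.29
√T = √2 = 1.4142
φ(d₁) = φ(0.29) = 0.3825
exp(−qT) = exp(−0.05·2) = 0.9048
vega = S·exp(−qT)·φ(d₁)·√T = 280·0.9048·0.3825·1.4142 = 137.0417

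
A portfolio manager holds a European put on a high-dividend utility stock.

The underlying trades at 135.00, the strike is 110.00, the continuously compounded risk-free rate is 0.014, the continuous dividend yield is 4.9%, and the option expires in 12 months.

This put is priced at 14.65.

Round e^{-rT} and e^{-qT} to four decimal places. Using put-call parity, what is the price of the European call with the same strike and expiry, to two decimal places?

34.73

exp(−qT) = exp(−0.049·1) = 0.9522;  exp(−rT) = exp(−0.014·1) = 0.9861
Put-call parity: C − P = S·e^(−qT) − K·e^(−rT) = 135·0.9522 − 110·0.9861 = 128.5470 − 108.4710 = 20.0760
C = P + (C − P) = 14.65 + (20.0760) = 34.7260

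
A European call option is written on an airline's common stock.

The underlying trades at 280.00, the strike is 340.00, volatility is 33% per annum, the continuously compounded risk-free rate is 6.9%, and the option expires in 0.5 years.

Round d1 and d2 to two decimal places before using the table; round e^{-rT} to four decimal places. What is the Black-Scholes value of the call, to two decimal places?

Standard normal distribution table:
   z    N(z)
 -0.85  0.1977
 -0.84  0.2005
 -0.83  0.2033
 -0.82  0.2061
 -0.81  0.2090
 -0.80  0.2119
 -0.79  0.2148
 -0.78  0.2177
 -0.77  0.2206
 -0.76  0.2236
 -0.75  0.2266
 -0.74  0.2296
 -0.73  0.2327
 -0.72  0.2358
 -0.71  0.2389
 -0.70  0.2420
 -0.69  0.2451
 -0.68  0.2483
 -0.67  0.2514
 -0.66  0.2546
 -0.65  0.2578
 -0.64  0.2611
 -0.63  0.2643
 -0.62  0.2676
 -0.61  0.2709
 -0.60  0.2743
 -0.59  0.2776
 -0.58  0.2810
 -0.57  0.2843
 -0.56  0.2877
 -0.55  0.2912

σ√T = 0.33 × 0.7071 = 0.2333
d₁ = [ln(280/340) + (0.069 + 0.33²/2)·0.5] / 0.2333 = [-0.1942 + 0.0617] / 0.2333 = -0.5675 → -0.57
d₂ = d₁ − σ√T = -0.5675 − 0.2333 = -0.8009 → -0.80
e^(−rT) = e^(−0.069·0.5) = 0.9661
N(d₁) = N(-0.57) = 0.2843;  N(d₂) = N(-0.80) = 0.2119
C = 280·0.2843 − 340·0.9661·0.2119 = 79.6040 − 69.6036 = 10.0004

10.00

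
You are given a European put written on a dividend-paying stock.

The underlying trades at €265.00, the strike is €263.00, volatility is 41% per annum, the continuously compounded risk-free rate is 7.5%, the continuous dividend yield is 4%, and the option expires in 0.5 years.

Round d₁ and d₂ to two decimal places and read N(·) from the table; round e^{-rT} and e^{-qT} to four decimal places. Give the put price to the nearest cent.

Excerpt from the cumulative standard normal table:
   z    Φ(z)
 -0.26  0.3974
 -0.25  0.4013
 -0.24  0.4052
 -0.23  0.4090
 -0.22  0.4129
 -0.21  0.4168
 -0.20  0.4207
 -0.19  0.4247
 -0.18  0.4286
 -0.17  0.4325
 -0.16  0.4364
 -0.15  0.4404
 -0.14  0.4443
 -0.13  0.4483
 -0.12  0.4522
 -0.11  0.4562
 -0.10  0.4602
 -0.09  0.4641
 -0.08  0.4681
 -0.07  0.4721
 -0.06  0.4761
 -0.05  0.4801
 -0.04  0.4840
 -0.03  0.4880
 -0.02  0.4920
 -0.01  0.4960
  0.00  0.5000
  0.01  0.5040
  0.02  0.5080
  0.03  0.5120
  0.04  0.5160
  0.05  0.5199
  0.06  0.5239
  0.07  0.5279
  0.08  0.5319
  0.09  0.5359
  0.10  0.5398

€26.48

T = 0.5;  σ√T = 0.2899
d₁ = [ln(265/263) + (0.075 − 0.04 + 0.41²/2)·0.5] / 0.2899 = [0.0076 + 0.0595] / 0.2899 = 0.2315 which rounds to 0.23
d₂ = d₁ − σ√T = 0.2315 − 0.2899 = -0.0585 which rounds to -0.06
e^(−qT) = e^(−0.04·0.5) = 0.9802;  e^(−rT) = e^(−0.075·0.5) = 0.9632
P = 263·0.9632·N(0.06) − 265·0.9802·N(-0.23) = 263·0.9632·0.5239 − 265·0.9802·0.4090 = 132.7152 − 106.2390 = 26.4762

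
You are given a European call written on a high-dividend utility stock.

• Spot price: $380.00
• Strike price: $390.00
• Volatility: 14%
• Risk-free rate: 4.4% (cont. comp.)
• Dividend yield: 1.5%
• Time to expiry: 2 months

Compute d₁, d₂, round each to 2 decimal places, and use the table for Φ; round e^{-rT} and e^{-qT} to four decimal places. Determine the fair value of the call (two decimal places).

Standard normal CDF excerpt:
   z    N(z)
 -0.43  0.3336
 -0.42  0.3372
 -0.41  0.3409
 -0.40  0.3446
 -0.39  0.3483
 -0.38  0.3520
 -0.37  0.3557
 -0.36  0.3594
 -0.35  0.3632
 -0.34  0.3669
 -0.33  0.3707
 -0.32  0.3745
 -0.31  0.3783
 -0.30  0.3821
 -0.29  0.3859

T = 0.1667;  σ√T = 0.0572
d₁ = [ln(380/390) + (0.044 − 0.015 + 0.14²/2)·0.1667] / 0.0572 = [-0.0260 + 0.0065] / 0.0572 = -0.3413 which rounds to -0.34
d₂ = d₁ − σ√T = -0.3413 − 0.0572 = -0.3985 which rounds to -0.40
exp(−qT) = exp(−0.015·0.1667) = 0.9975;  exp(−rT) = exp(−0.044·0.1667) = 0.9927
N(d₁) = N(-0.34) = 0.3669;  N(d₂) = N(-0.40) = 0.3446
C = 380·0.9975·0.3669 − 390·0.9927·0.3446 = 139.0734 − 133.4129 = 5.6605

$5.66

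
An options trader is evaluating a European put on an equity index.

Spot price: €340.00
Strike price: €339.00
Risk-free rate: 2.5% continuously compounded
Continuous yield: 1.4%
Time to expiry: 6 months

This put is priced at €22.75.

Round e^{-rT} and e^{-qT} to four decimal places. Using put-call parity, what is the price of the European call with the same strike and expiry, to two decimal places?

e^(−qT) = e^(−0.014·0.5) = 0.9930;  e^(−rT) = e^(−0.025·0.5) = 0.9876
Put-call parity: C − P = S·e^(−qT) − K·e^(−rT) = 340·0.9930 − 339·0.9876 = 337.6200 − 334.7964 = 2.8236
C = P + (C − P) = 22.75 + (2.8236) = 25.5736

€25.57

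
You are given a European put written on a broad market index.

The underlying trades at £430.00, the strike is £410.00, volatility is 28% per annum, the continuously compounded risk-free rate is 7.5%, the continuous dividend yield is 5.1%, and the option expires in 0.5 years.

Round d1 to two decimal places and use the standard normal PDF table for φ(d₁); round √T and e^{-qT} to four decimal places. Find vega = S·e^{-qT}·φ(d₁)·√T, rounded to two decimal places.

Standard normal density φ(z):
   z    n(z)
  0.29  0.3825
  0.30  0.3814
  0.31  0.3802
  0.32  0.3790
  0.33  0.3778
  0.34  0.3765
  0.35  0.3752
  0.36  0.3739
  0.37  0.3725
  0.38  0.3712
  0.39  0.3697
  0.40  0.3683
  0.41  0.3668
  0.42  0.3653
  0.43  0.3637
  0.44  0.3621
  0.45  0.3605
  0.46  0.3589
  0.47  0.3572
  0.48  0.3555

109.16

σ√T = 0.28·√0.5 = 0.1980
d₁ = [ln(430/410) + (0.075 − 0.051 + 0.28²/2)·0.5] / 0.1980 = [0.0476 + 0.0316] / 0.1980 = 0.4002 ⇒ 0.40
√T = √0.5 = 0.7071
φ(d₁) = φ(0.40) = 0.3683
exp(−qT) = exp(−0.051·0.5) = 0.9748
vega = S·exp(−qT)·φ(d₁)·√T = 430·0.9748·0.3683·0.7071 = 109.1608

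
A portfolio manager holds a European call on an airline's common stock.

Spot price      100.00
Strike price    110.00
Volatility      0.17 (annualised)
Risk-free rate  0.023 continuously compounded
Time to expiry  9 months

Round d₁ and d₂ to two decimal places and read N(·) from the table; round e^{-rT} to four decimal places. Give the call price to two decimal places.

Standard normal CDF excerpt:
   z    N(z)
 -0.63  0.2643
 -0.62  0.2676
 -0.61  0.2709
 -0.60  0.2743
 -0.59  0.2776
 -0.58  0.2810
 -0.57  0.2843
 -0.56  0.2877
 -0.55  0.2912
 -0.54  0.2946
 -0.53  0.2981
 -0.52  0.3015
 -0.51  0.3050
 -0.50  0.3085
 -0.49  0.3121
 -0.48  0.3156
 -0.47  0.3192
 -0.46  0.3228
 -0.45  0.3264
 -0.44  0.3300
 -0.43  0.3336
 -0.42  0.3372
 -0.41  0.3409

T = 0.75;  σ√T = 0.1472
ln(S/K) + (r + σ²/2)T = ln(100/110) + (0.023 + 0.17²/2)·0.75 = -0.0953 + 0.0281 = -0.0672
d₁ = -0.0672 / 0.1472 = -0.4566 ≈ -0.46
d₂ = d₁ − σ√T = -0.4566 − 0.1472 = -0.6038 ≈ -0.60
exp(−rT) = exp(−0.023·0.75) = 0.9829
N(d₁) = N(-0.46) = 0.3228;  N(d₂) = N(-0.60) = 0.2743
C = 100·0.3228 − 110·0.9829·0.2743 = 32.2800 − 29.6570 = 2.6230

2.62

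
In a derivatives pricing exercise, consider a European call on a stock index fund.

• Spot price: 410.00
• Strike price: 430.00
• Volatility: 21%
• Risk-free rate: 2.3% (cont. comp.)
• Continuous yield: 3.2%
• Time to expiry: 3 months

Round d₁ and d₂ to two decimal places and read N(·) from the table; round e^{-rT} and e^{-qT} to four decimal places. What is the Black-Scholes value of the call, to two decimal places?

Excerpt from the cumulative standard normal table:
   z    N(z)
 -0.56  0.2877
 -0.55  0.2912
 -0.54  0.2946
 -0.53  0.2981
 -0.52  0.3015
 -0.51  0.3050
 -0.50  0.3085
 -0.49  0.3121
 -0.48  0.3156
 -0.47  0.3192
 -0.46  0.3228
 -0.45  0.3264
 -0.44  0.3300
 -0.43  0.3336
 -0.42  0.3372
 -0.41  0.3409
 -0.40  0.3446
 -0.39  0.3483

σ√T = 0.21 × 0.5000 = 0.1050
d₁ = [ln(410/430) + (0.023 − 0.032 + 0.21²/2)·0.25] / 0.1050 = [-0.0476 + 0.0033] / 0.1050 = -0.4225 ≈ -0.42
d₂ = d₁ − σ√T = -0.4225 − 0.1050 = -0.5275 ≈ -0.53
e^(−qT) = e^(−0.032·0.25) = 0.9920;  e^(−rT) = e^(−0.023·0.25) = 0.9943
N(d₁) = N(-0.42) = 0.3372;  N(d₂) = N(-0.53) = 0.2981
C = 410·0.9920·0.3372 − 430·0.9943·0.2981 = 137.1460 − 127.4524 = 9.6936

9.69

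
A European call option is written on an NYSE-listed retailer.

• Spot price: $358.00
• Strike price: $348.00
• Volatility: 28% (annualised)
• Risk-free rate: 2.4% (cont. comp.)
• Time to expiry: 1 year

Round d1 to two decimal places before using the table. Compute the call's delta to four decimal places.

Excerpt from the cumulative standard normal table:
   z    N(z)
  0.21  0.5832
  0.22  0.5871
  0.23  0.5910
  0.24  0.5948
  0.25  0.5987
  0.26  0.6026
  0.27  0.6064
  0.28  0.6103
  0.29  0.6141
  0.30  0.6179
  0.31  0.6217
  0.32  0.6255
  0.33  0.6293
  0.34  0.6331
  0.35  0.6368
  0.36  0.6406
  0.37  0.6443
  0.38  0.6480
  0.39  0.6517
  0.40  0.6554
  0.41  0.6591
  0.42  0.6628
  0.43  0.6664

0.6293

σ√T = 0.28·√1 = 0.2800
d₁ = [ln(358/348) + (0.024 + 0.28²/2)·1] / 0.2800 = [0.0283 + 0.0632] / 0.2800 = 0.3269 ≈ 0.33
N(d₁) = N(0.33) = 0.6293
Δ_call = N(d₁) = 0.6293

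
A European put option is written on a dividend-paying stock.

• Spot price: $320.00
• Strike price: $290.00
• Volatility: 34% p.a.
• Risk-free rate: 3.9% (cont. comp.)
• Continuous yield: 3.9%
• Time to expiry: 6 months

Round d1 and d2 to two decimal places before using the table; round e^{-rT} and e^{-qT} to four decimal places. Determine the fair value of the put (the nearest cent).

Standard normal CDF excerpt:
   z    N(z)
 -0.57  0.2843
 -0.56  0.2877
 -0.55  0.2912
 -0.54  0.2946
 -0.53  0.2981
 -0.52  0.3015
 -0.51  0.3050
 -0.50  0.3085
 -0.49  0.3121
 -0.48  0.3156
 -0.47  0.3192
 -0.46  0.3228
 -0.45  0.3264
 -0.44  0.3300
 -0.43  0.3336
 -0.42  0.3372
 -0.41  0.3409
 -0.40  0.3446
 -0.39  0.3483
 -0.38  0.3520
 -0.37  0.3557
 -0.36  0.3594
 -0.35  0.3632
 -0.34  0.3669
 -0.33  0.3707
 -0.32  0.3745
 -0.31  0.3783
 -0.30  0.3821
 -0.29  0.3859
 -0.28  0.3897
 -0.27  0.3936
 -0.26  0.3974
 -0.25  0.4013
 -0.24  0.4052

$16.20

σ√T = 0.34 × 0.7071 = 0.2404
d₁ = [ln(320/290) + (0.039 − 0.039 + 0.34²/2)·0.5] / 0.2404 = [0.0984 + 0.0289] / 0.2404 = 0.5297 ≈ 0.53
d₂ = d₁ − σ√T = 0.5297 − 0.2404 = 0.2892 ≈ 0.29
e^(−qT) = e^(−0.039·0.5) = 0.9807;  e^(−rT) = e^(−0.039·0.5) = 0.9807
P = 290·0.9807·N(-0.29) − 320·0.9807·N(-0.53) = 290·0.9807·0.3859 − 320·0.9807·0.2981 = 109.7511 − 93.5509 = 16.2002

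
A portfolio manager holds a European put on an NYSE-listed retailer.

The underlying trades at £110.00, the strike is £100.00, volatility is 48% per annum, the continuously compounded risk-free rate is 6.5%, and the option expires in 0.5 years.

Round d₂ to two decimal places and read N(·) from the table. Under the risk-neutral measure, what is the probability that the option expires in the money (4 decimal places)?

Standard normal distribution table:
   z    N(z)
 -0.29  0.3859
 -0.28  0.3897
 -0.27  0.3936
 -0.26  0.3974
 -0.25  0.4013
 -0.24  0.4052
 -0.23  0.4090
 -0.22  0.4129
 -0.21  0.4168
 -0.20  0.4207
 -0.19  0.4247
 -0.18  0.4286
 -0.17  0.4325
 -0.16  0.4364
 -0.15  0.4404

0.4168

T = 0.5;  σ√T = 0.3394
d₁ = [ln(110/100) + (0.065 + 0.48²/2)·0.5] / 0.3394 = [0.0953 + 0.0901] / 0.3394 = 0.5463 which rounds to 0.55
d₂ = d₁ − σ√T = 0.5463 − 0.3394 = 0.2069 which rounds to 0.21
Pr(exercise) under Q = N(−d₂) = N(-0.21) = 0.4168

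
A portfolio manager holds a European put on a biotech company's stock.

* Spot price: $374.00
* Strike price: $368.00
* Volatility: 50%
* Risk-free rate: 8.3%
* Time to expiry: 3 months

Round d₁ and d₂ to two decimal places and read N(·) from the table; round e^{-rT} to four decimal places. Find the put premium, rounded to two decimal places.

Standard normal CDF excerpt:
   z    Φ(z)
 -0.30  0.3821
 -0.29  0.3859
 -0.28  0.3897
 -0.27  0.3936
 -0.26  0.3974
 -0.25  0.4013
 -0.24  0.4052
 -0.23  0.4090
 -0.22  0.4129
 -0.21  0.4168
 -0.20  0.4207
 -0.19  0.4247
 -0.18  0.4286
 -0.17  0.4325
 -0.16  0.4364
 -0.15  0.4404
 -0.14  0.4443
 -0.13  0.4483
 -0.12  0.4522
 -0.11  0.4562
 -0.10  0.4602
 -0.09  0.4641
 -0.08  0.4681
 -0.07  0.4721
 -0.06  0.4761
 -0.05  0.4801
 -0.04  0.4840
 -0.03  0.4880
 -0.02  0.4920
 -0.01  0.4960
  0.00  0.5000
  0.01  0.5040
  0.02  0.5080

σ√T = 0.5·√0.25 = 0.2500
ln(S/K) + (r + σ²/2)T = ln(374/368) + (0.083 + 0.5²/2)·0.25 = 0.0162 + 0.0520 = 0.0682
d₁ = 0.0682 / 0.2500 = 0.2727 ≈ 0.27
d₂ = d₁ − σ√T = 0.2727 − 0.2500 = 0.0227 ≈ 0.02
exp(−rT) = exp(−0.083·0.25) = 0.9795
N(−d₂) = N(-0.02) = 0.4920;  N(−d₁) = N(-0.27) = 0.3936
P = 368·0.9795·0.4920 − 374·0.3936 = 177.3444 − 147.2064 = 30.1380

$30.14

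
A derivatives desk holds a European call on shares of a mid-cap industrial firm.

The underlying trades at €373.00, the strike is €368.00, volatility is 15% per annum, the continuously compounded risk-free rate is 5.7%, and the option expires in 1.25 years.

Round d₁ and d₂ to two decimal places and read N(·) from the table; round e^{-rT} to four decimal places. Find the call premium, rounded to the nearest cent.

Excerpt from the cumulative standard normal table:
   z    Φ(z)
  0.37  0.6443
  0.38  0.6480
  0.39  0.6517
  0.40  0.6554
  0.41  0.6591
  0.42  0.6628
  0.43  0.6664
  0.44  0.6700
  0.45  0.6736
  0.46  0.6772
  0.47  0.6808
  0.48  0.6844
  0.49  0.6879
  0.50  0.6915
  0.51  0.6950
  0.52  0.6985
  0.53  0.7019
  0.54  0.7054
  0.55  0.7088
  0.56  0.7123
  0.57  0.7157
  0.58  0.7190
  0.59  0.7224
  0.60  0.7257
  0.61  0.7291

T = 1.25;  σ√T = 0.1677
d₁ = [ln(373/368) + (0.057 + ½·0.15²)·1.25] / (σ√T) = (0.0135 + 0.0853) / 0.1677 = 0.5892 → 0.59
d₂ = 0.5892 − 0.1677 = 0.4215 → 0.42
e^(−rT) = e^(−0.057·1.25) = 0.9312
N(d₁) = N(0.59) = 0.7224;  N(d₂) = N(0.42) = 0.6628
C = 373·0.7224 − 368·0.9312·0.6628 = 269.4552 − 227.1294 = 42.3258

€42.33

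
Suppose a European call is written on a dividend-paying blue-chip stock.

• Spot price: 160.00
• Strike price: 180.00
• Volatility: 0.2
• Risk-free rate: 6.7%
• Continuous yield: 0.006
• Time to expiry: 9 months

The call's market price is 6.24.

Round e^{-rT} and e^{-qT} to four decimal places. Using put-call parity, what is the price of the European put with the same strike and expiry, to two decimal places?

e^(−qT) = e^(−0.006·0.75) = 0.9955;  e^(−rT) = e^(−0.067·0.75) = 0.9510
Put-call parity: C − P = S·e^(−qT) − K·e^(−rT) = 160·0.9955 − 180·0.9510 = 159.2800 − 171.1800 = -11.9000
P = C − (C − P) = 6.24 − (-11.9000) = 18.1400

18.14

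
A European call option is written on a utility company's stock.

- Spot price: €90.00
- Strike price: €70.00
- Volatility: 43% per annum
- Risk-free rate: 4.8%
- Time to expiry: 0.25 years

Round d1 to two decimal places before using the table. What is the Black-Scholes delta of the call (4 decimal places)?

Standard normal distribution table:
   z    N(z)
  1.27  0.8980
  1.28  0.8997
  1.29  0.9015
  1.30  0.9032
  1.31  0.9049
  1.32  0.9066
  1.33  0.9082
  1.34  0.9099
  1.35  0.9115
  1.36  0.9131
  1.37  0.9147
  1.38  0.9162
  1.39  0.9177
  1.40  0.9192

σ√T = 0.43 × 0.5000 = 0.2150
d₁ = [ln(90/70) + (0.048 + ½·0.43²)·0.25] / (σ√T) = (0.2513 + 0.0351) / 0.2150 = 1.3322 which rounds to 1.33
N(d₁) = N(1.33) = 0.9082
Δ_call = N(d₁) = 0.9082

0.9082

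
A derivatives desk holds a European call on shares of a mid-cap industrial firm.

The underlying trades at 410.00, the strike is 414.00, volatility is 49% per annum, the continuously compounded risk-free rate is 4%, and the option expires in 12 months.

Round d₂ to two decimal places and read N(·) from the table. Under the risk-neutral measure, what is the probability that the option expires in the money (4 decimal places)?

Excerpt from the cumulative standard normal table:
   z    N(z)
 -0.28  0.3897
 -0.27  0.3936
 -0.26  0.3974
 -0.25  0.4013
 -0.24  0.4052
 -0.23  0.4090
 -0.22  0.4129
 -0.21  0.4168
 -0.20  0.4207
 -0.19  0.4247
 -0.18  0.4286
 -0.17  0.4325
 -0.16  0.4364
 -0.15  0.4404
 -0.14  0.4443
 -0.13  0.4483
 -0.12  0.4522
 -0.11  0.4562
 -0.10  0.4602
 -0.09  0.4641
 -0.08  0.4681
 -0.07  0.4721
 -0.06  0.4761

0.4286

σ√T = 0.49·√1 = 0.4900
d₁ = [ln(410/414) + (0.04 + 0.49²/2)·1] / 0.4900 = [-0.0097 + 0.1600] / 0.4900 = 0.3068 ⇒ 0.31
d₂ = d₁ − σ√T = 0.3068 − 0.4900 = -0.1832 ⇒ -0.18
Risk-neutral Pr[S_T > K] = N(d₂) = N(-0.18) = 0.4286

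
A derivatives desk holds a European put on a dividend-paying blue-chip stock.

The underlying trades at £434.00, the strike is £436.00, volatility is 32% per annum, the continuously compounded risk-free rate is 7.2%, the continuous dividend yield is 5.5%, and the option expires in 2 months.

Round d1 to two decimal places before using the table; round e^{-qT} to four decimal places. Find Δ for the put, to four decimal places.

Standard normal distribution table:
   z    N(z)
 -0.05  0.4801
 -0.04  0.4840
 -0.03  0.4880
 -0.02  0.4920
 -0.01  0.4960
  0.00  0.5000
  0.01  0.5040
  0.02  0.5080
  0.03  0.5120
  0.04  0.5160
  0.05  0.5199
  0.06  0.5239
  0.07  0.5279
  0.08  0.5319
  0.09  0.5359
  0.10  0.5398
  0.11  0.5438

-0.4757

σ√T = 0.32 × 0.4082 = 0.1306
ln(S/K) + (r − q + σ²/2)T = ln(434/436) + (0.072 − 0.055 + 0.32²/2)·0.1667 = -0.0046 + 0.0114 = 0.0068
d₁ = 0.0068 / 0.1306 = 0.0518 → 0.05
N(d₁) = N(0.05) = 0.5199
Δ_put = e^(−qT)·(N(d₁) − 1) = 0.9909·(0.5199 − 1) = -0.4757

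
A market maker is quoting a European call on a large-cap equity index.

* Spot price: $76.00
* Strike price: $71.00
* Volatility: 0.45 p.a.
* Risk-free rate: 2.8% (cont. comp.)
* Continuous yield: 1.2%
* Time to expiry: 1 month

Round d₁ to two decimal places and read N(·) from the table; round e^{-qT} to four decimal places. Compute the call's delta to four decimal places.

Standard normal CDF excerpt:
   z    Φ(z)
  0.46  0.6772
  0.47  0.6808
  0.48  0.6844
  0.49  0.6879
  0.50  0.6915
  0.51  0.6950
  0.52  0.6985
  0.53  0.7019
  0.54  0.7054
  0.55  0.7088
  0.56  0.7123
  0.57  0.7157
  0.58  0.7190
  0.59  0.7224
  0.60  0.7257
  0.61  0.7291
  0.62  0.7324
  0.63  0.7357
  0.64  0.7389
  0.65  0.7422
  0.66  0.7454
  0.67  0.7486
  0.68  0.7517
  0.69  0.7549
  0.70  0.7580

σ√T = 0.45·√0.08333 = 0.1299
d₁ = [ln(76/71) + (0.028 − 0.012 + 0.45²/2)·0.08333] / 0.1299 = [0.0681 + 0.0098] / 0.1299 = 0.5991 which rounds to 0.60
N(d₁) = N(0.60) = 0.7257
Δ_call = e^(−qT)·N(d₁) = 0.9990·0.7257 = 0.7250

0.7250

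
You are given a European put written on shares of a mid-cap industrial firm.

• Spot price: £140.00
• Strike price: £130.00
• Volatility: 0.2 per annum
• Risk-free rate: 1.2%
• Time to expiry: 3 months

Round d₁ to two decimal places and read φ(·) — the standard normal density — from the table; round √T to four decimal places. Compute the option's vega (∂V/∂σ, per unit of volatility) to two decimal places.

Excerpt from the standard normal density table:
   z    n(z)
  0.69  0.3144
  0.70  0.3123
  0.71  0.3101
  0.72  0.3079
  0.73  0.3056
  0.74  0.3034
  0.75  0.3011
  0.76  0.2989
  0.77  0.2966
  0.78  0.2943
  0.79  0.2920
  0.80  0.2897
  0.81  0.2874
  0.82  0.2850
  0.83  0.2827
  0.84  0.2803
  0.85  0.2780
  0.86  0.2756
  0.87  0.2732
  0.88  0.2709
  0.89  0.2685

T = 0.25;  σ√T = 0.1000
ln(S/K) + (r + σ²/2)T = ln(140/130) + (0.012 + 0.2²/2)·0.25 = 0.0741 + 0.0080 = 0.0821
d₁ = 0.0821 / 0.1000 = 0.8211 ≈ 0.82
√T = √0.25 = 0.5000
φ(d₁) = φ(0.82) = 0.2850
vega = S·φ(d₁)·√T = 140·0.2850·0.5000 = 19.9500
(Call and put vega coincide under Black-Scholes.)

19.95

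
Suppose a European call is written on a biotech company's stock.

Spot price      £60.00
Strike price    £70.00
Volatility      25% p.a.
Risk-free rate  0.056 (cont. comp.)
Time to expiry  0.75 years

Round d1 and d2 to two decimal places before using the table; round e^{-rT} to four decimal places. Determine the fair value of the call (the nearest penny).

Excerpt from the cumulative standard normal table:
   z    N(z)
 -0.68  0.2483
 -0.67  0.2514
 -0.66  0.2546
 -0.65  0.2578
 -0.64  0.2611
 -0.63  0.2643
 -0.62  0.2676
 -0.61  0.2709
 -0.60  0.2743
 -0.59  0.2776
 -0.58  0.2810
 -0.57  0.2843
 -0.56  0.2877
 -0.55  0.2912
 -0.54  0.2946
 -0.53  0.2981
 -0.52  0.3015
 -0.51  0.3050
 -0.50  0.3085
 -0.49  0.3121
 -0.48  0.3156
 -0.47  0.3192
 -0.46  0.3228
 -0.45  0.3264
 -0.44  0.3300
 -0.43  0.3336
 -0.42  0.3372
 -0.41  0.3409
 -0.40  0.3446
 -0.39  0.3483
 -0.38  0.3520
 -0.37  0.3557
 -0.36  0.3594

σ√T = 0.25 × 0.8660 = 0.2165
d₁ = [ln(60/70) + (0.056 + 0.25²/2)·0.75] / 0.2165 = [-0.1542 + 0.0654] / 0.2165 = -0.4097 ≈ -0.41
d₂ = d₁ − σ√T = -0.4097 − 0.2165 = -0.6263 ≈ -0.63
e^(−rT) = e^(−0.056·0.75) = 0.9589
C = 60·N(-0.41) − 70·0.9589·N(-0.63) = 60·0.3409 − 70·0.9589·0.2643 = 20.4540 − 17.7406 = 2.7134

£2.71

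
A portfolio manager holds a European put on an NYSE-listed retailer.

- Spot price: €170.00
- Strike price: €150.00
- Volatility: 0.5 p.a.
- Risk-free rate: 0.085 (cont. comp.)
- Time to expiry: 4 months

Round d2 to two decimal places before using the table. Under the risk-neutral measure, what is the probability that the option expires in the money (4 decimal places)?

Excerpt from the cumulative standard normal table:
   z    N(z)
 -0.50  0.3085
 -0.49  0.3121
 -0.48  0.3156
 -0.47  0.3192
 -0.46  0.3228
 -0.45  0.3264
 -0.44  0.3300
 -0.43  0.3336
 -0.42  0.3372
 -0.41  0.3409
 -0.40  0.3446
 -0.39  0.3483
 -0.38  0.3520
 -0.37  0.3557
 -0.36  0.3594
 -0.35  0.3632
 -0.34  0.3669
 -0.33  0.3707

0.3483

σ√T = 0.5 × 0.5774 = 0.2887
d₁ = [ln(170/150) + (0.085 + 0.5²/2)·0.3333] / 0.2887 = [0.1252 + 0.0700] / 0.2887 = 0.6761 ⇒ 0.68
d₂ = d₁ − σ√T = 0.6761 − 0.2887 = 0.3874 ⇒ 0.39
Pr(exercise) under Q = N(−d₂) = N(-0.39) = 0.3483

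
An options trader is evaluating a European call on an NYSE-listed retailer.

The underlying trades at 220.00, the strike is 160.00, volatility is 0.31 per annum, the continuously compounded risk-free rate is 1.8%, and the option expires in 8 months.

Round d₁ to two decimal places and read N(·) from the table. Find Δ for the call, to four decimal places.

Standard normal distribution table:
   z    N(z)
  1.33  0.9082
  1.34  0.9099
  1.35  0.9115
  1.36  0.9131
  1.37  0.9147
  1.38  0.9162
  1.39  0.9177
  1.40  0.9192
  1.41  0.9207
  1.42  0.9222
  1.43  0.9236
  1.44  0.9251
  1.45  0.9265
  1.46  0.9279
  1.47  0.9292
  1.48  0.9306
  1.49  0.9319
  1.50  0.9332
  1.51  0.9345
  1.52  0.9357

T = 0.6667;  σ√T = 0.2531
d₁ = [ln(220/160) + (0.018 + 0.31²/2)·0.6667] / 0.2531 = [0.3185 + 0.0440] / 0.2531 = 1.4321 ≈ 1.43
N(d₁) = N(1.43) = 0.9236
Δ_call = N(d₁) = 0.9236

0.9236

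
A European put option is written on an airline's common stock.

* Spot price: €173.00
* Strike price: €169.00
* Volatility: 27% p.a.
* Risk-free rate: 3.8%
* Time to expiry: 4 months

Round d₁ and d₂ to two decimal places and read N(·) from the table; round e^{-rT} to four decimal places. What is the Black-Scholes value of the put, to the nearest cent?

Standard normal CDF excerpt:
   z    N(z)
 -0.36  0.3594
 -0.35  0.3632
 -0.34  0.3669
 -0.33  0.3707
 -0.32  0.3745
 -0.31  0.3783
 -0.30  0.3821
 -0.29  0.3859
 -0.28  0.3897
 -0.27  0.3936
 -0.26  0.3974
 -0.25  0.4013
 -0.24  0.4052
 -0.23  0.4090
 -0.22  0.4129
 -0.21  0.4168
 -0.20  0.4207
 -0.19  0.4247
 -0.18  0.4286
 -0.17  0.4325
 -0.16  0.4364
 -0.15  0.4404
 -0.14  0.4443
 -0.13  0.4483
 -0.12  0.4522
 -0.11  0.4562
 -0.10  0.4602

€8.04

σ√T = 0.27·√0.3333 = 0.1559
d₁ = [ln(173/169) + (0.038 + ½·0.27²)·0.3333] / (σ√T) = (0.0234 + 0.0248) / 0.1559 = 0.3093 → 0.31
d₂ = 0.3093 − 0.1559 = 0.1534 → 0.15
e^(−rT) = e^(−0.038·0.3333) = 0.9874
P = 169·0.9874·N(-0.15) − 173·N(-0.31) = 169·0.9874·0.4404 − 173·0.3783 = 73.4898 − 65.4459 = 8.0439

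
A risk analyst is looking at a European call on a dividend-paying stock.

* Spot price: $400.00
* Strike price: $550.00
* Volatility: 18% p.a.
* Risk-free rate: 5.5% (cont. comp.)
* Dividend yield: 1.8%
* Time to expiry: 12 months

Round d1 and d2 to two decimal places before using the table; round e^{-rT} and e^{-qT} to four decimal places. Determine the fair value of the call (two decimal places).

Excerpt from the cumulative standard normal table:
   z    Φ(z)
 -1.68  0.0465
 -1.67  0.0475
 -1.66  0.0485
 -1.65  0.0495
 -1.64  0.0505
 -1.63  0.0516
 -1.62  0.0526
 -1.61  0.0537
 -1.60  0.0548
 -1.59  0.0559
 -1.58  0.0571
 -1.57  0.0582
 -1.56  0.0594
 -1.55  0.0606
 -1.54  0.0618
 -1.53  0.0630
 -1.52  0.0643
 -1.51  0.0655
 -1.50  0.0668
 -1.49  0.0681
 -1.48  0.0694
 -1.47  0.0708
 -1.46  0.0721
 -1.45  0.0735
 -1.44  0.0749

$2.05

T = 1;  σ√T = 0.1800
d₁ = [ln(400/550) + (0.055 − 0.018 + ½·0.18²)·1] / (σ√T) = (-0.3185 + 0.0532) / 0.1800 = -1.4736 which rounds to -1.47
d₂ = -1.4736 − 0.1800 = -1.6536 which rounds to -1.65
exp(−qT) = exp(−0.018·1) = 0.9822;  exp(−rT) = exp(−0.055·1) = 0.9465
C = 400·0.9822·N(-1.47) − 550·0.9465·N(-1.65) = 400·0.9822·0.0708 − 550·0.9465·0.0495 = 27.8159 − 25.7685 = 2.0474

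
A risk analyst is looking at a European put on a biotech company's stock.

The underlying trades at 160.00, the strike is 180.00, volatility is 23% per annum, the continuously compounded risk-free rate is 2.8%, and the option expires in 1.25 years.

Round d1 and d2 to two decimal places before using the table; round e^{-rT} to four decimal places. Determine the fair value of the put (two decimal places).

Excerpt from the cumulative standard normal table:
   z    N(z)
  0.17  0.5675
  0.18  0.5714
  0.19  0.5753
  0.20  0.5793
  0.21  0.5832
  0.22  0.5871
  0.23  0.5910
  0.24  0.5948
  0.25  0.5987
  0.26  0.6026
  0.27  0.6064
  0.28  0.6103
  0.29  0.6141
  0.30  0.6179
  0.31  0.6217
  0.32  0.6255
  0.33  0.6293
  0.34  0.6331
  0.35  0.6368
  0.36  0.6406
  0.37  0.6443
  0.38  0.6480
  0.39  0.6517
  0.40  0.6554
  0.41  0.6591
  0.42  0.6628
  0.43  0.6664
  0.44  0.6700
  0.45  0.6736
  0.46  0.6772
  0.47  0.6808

25.03

σ√T = 0.23 × 1.1180 = 0.2571
d₁ = [ln(160/180) + (0.028 + 0.23²/2)·1.25] / 0.2571 = [-0.1178 + 0.0681] / 0.2571 = -0.1934 ⇒ -0.19
d₂ = d₁ − σ√T = -0.1934 − 0.2571 = -0.4505 ⇒ -0.45
exp(−rT) = exp(−0.028·1.25) = 0.9656
P = 180·0.9656·N(0.45) − 160·N(0.19) = 180·0.9656·0.6736 − 160·0.5753 = 117.0771 − 92.0480 = 25.0291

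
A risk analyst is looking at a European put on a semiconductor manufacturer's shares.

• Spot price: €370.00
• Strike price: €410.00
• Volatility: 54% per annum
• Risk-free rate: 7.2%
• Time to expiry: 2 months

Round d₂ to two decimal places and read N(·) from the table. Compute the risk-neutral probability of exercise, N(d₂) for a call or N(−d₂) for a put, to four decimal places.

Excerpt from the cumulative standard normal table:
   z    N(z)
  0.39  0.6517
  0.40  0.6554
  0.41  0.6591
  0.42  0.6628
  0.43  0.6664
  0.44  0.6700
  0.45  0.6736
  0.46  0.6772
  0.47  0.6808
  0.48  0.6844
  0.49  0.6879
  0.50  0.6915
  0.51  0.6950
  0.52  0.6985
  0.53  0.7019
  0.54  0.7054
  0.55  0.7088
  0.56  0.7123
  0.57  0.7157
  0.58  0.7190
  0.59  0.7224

0.6985

σ√T = 0.54 × 0.4082 = 0.2205
d₁ = [ln(370/410) + (0.072 + 0.54²/2)·0.1667] / 0.2205 = [-0.1027 + 0.0363] / 0.2205 = -0.3010 ≈ -0.30
d₂ = d₁ − σ√T = -0.3010 − 0.2205 = -0.5214 ≈ -0.52
Pr(exercise) under Q = N(−d₂) = N(0.52) = 0.6985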